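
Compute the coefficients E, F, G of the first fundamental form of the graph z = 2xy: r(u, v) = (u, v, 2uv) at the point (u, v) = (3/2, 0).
E = 1;  F = 0;  G = 10

Partials: r_u = (1, 0, 2*v), r_v = (0, 1, 2*u). As functions of (u, v):
  E = r_u · r_u = 4*v^2 + 1,
  F = r_u · r_v = 4*u*v,
  G = r_v · r_v = 4*u^2 + 1.
Evaluating at (u, v) = (3/2, 0): E = 1, F = 0, G = 10.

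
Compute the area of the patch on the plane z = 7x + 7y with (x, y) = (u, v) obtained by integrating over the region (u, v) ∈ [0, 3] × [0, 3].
Area = 27*sqrt(11)

Area = ∫∫ √(EG − F²) du dv with √(EG − F²) = 3*sqrt(11). Integrating over [0, 3] × [0, 3] gives 27*sqrt(11).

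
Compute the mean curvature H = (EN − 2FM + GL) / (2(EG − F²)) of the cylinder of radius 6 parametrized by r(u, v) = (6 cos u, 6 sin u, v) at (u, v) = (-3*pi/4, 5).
H = -1/12

With E = 36, F = 0, G = 1, L = -6, M = 0, N = 0, assemble
  H = (EN − 2FM + GL) / (2(EG − F²)) = -1/12.
At (u, v) = (-3*pi/4, 5): H = -1/12.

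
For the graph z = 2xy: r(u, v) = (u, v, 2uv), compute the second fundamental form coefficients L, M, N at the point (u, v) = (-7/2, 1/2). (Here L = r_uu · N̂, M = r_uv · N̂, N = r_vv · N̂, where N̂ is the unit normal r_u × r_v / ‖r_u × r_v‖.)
L = 0;  M = 2*sqrt(51)/51;  N = 0

Compute the unit normal N̂(u, v) = (-2*v/sqrt(4*u^2 + 4*v^2 + 1), -2*u/sqrt(4*u^2 + 4*v^2 + 1), 1/sqrt(4*u^2 + 4*v^2 + 1)), and the second partials r_uu, r_uv, r_vv. Take dot products:
  L(u, v) = r_uu · N̂ = 0,
  M(u, v) = r_uv · N̂ = 2/sqrt(4*u^2 + 4*v^2 + 1),
  N(u, v) = r_vv · N̂ = 0.
Evaluating at (u, v) = (-7/2, 1/2):
  L = 0, M = 2*sqrt(51)/51, N = 0.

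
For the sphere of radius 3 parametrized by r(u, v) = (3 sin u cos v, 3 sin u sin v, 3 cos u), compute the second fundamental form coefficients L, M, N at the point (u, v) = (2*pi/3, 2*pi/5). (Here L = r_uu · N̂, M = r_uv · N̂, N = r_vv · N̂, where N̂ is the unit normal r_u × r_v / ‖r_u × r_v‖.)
L = -3;  M = 0;  N = -9/4

Compute the unit normal N̂(u, v) = (sin(u)^2*cos(v)/Abs(sin(u)), sin(u)^2*sin(v)/Abs(sin(u)), sin(2*u)/(2*Abs(sin(u)))), and the second partials r_uu, r_uv, r_vv. Take dot products:
  L(u, v) = r_uu · N̂ = -3*sin(u)/Abs(sin(u)),
  M(u, v) = r_uv · N̂ = 0,
  N(u, v) = r_vv · N̂ = -3*sin(u)^3/Abs(sin(u)).
Evaluating at (u, v) = (2*pi/3, 2*pi/5):
  L = -3, M = 0, N = -9/4.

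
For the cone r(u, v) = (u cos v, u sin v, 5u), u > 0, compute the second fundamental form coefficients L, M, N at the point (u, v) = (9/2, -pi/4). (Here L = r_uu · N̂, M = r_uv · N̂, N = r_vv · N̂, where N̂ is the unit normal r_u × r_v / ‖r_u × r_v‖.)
L = 0;  M = 0;  N = 45*sqrt(26)/52

Compute the unit normal N̂(u, v) = (-5*sqrt(26)*u*cos(v)/(26*Abs(u)), -5*sqrt(26)*u*sin(v)/(26*Abs(u)), sqrt(26)*u/(26*Abs(u))), and the second partials r_uu, r_uv, r_vv. Take dot products:
  L(u, v) = r_uu · N̂ = 0,
  M(u, v) = r_uv · N̂ = 0,
  N(u, v) = r_vv · N̂ = 5*sqrt(26)*u^2/(26*Abs(u)).
Evaluating at (u, v) = (9/2, -pi/4):
  L = 0, M = 0, N = 45*sqrt(26)/52.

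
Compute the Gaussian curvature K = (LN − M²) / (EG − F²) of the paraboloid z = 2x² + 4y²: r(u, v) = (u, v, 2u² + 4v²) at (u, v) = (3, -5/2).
K = 32/297025

Coefficients of the first fundamental form: E = 16*u^2 + 1, F = 32*u*v, G = 64*v^2 + 1.
Coefficients of the second fundamental form: L = 4/sqrt(16*u^2 + 64*v^2 + 1), M = 0, N = 8/sqrt(16*u^2 + 64*v^2 + 1).
Assemble K = (LN − M²)/(EG − F²) = 32/(256*u^4 + 2048*u^2*v^2 + 32*u^2 + 4096*v^4 + 128*v^2 + 1). At (u, v) = (3, -5/2): K = 32/297025.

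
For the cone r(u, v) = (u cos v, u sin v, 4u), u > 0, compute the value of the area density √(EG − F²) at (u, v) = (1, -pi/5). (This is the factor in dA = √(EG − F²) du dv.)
√(EG − F²)|_{(1, -pi/5)} = sqrt(17)

E = 17, F = 0, G = u^2, so EG − F² = 17*u^2. Taking the positive square root: √(EG − F²) = sqrt(17)*Abs(u). At (u, v) = (1, -pi/5): sqrt(17).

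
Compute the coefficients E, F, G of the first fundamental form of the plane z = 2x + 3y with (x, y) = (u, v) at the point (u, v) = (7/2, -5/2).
E = 5;  F = 6;  G = 10

Partials: r_u = (1, 0, 2), r_v = (0, 1, 3). As functions of (u, v):
  E = r_u · r_u = 5,
  F = r_u · r_v = 6,
  G = r_v · r_v = 10.
Evaluating at (u, v) = (7/2, -5/2): E = 5, F = 6, G = 10.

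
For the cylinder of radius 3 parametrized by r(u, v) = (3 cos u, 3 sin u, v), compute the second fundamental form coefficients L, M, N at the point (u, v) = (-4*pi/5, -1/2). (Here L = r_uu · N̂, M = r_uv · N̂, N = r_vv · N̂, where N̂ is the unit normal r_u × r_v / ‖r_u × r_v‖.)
L = -3;  M = 0;  N = 0

Compute the unit normal N̂(u, v) = (cos(u), sin(u), 0), and the second partials r_uu, r_uv, r_vv. Take dot products:
  L(u, v) = r_uu · N̂ = -3,
  M(u, v) = r_uv · N̂ = 0,
  N(u, v) = r_vv · N̂ = 0.
Evaluating at (u, v) = (-4*pi/5, -1/2):
  L = -3, M = 0, N = 0.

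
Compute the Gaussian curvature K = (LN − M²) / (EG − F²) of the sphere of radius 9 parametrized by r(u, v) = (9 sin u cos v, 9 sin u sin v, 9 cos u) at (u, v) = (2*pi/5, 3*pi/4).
K = 1/81

Coefficients of the first fundamental form: E = 81, F = 0, G = 81*sin(u)^2.
Coefficients of the second fundamental form: L = -9*sin(u)/Abs(sin(u)), M = 0, N = -9*sin(u)^3/Abs(sin(u)).
Assemble K = (LN − M²)/(EG − F²) = 1/81. At (u, v) = (2*pi/5, 3*pi/4): K = 1/81.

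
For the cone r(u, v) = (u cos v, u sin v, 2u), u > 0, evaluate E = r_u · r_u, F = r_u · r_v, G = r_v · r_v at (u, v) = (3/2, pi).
E = 5;  F = 0;  G = 9/4

Partials: r_u = (cos(v), sin(v), 2), r_v = (-u*sin(v), u*cos(v), 0). As functions of (u, v):
  E = r_u · r_u = 5,
  F = r_u · r_v = 0,
  G = r_v · r_v = u^2.
Evaluating at (u, v) = (3/2, pi): E = 5, F = 0, G = 9/4.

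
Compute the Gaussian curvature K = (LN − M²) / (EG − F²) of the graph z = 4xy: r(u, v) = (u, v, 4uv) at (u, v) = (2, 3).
K = -16/43681

Coefficients of the first fundamental form: E = 16*v^2 + 1, F = 16*u*v, G = 16*u^2 + 1.
Coefficients of the second fundamental form: L = 0, M = 4/sqrt(16*u^2 + 16*v^2 + 1), N = 0.
Assemble K = (LN − M²)/(EG − F²) = -16/(256*u^4 + 512*u^2*v^2 + 32*u^2 + 256*v^4 + 32*v^2 + 1). At (u, v) = (2, 3): K = -16/43681.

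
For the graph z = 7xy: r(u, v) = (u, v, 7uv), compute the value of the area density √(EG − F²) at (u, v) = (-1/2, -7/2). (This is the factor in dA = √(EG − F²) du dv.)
√(EG − F²)|_{(-1/2, -7/2)} = sqrt(2454)/2

E = 49*v^2 + 1, F = 49*u*v, G = 49*u^2 + 1, so EG − F² = 49*u^2 + 49*v^2 + 1. Taking the positive square root: √(EG − F²) = sqrt(49*u^2 + 49*v^2 + 1). At (u, v) = (-1/2, -7/2): sqrt(2454)/2.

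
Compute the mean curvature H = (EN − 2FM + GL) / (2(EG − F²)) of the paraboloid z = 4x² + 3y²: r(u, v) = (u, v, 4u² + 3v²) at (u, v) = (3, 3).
H = 3031*sqrt(901)/811801

With E = 64*u^2 + 1, F = 48*u*v, G = 36*v^2 + 1, L = 8/sqrt(64*u^2 + 36*v^2 + 1), M = 0, N = 6/sqrt(64*u^2 + 36*v^2 + 1), assemble
  H = (EN − 2FM + GL) / (2(EG − F²)) = (192*u^2 + 144*v^2 + 7)/(64*u^2 + 36*v^2 + 1)^(3/2).
At (u, v) = (3, 3): H = 3031*sqrt(901)/811801.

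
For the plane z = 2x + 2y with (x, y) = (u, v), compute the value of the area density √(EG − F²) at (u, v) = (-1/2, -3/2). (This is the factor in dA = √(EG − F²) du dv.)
√(EG − F²)|_{(-1/2, -3/2)} = 3

E = 5, F = 4, G = 5, so EG − F² = 9. Taking the positive square root: √(EG − F²) = 3. At (u, v) = (-1/2, -3/2): 3.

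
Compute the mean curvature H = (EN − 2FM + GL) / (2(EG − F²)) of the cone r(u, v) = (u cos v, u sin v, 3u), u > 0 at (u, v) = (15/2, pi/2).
H = sqrt(10)/50

With E = 10, F = 0, G = u^2, L = 0, M = 0, N = 3*sqrt(10)*u^2/(10*Abs(u)), assemble
  H = (EN − 2FM + GL) / (2(EG − F²)) = 3*sqrt(10)/(20*Abs(u)).
At (u, v) = (15/2, pi/2): H = sqrt(10)/50.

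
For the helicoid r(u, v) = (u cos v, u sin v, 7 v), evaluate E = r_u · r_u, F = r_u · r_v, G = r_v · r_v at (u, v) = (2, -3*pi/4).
E = 1;  F = 0;  G = 53

Partials: r_u = (cos(v), sin(v), 0), r_v = (-u*sin(v), u*cos(v), 7). As functions of (u, v):
  E = r_u · r_u = 1,
  F = r_u · r_v = 0,
  G = r_v · r_v = u^2 + 49.
Evaluating at (u, v) = (2, -3*pi/4): E = 1, F = 0, G = 53.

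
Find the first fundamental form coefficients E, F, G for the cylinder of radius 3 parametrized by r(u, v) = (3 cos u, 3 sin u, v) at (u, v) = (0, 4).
E = 9;  F = 0;  G = 1

Partials: r_u = (-3*sin(u), 3*cos(u), 0), r_v = (0, 0, 1). As functions of (u, v):
  E = r_u · r_u = 9,
  F = r_u · r_v = 0,
  G = r_v · r_v = 1.
Evaluating at (u, v) = (0, 4): E = 9, F = 0, G = 1.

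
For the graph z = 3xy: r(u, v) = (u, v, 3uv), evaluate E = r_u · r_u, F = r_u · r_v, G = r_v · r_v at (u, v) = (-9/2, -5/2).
E = 229/4;  F = 405/4;  G = 733/4

Partials: r_u = (1, 0, 3*v), r_v = (0, 1, 3*u). As functions of (u, v):
  E = r_u · r_u = 9*v^2 + 1,
  F = r_u · r_v = 9*u*v,
  G = r_v · r_v = 9*u^2 + 1.
Evaluating at (u, v) = (-9/2, -5/2): E = 229/4, F = 405/4, G = 733/4.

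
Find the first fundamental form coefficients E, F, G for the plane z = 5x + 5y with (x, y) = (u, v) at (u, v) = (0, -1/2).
E = 26;  F = 25;  G = 26

Partials: r_u = (1, 0, 5), r_v = (0, 1, 5). As functions of (u, v):
  E = r_u · r_u = 26,
  F = r_u · r_v = 25,
  G = r_v · r_v = 26.
Evaluating at (u, v) = (0, -1/2): E = 26, F = 25, G = 26.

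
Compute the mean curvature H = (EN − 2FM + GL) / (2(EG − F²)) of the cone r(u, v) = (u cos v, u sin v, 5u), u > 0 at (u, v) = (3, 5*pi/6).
H = 5*sqrt(26)/156

With E = 26, F = 0, G = u^2, L = 0, M = 0, N = 5*sqrt(26)*u^2/(26*Abs(u)), assemble
  H = (EN − 2FM + GL) / (2(EG − F²)) = 5*sqrt(26)/(52*Abs(u)).
At (u, v) = (3, 5*pi/6): H = 5*sqrt(26)/156.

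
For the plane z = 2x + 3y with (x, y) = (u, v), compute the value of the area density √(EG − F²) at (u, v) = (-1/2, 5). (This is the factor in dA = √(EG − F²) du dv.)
√(EG − F²)|_{(-1/2, 5)} = sqrt(14)

E = 5, F = 6, G = 10, so EG − F² = 14. Taking the positive square root: √(EG − F²) = sqrt(14). At (u, v) = (-1/2, 5): sqrt(14).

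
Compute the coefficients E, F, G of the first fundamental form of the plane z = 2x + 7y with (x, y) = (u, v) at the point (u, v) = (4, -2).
E = 5;  F = 14;  G = 50

Partials: r_u = (1, 0, 2), r_v = (0, 1, 7). As functions of (u, v):
  E = r_u · r_u = 5,
  F = r_u · r_v = 14,
  G = r_v · r_v = 50.
Evaluating at (u, v) = (4, -2): E = 5, F = 14, G = 50.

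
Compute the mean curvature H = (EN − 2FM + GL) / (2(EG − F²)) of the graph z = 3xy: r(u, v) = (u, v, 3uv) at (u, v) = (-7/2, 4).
H = 3024*sqrt(1021)/1042441

With E = 9*v^2 + 1, F = 9*u*v, G = 9*u^2 + 1, L = 0, M = 3/sqrt(9*u^2 + 9*v^2 + 1), N = 0, assemble
  H = (EN − 2FM + GL) / (2(EG − F²)) = -27*u*v/(9*u^2 + 9*v^2 + 1)^(3/2).
At (u, v) = (-7/2, 4): H = 3024*sqrt(1021)/1042441.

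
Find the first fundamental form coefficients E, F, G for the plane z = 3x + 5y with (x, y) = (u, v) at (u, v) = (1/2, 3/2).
E = 10;  F = 15;  G = 26

Partials: r_u = (1, 0, 3), r_v = (0, 1, 5). As functions of (u, v):
  E = r_u · r_u = 10,
  F = r_u · r_v = 15,
  G = r_v · r_v = 26.
Evaluating at (u, v) = (1/2, 3/2): E = 10, F = 15, G = 26.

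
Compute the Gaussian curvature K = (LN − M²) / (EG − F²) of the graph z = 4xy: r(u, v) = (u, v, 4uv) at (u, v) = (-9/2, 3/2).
K = -16/130321

Coefficients of the first fundamental form: E = 16*v^2 + 1, F = 16*u*v, G = 16*u^2 + 1.
Coefficients of the second fundamental form: L = 0, M = 4/sqrt(16*u^2 + 16*v^2 + 1), N = 0.
Assemble K = (LN − M²)/(EG − F²) = -16/(256*u^4 + 512*u^2*v^2 + 32*u^2 + 256*v^4 + 32*v^2 + 1). At (u, v) = (-9/2, 3/2): K = -16/130321.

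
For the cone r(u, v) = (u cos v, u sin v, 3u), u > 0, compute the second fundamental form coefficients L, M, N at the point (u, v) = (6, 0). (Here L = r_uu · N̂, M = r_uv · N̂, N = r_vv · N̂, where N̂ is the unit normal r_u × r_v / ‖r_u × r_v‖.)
L = 0;  M = 0;  N = 9*sqrt(10)/5

Compute the unit normal N̂(u, v) = (-3*sqrt(10)*u*cos(v)/(10*Abs(u)), -3*sqrt(10)*u*sin(v)/(10*Abs(u)), sqrt(10)*u/(10*Abs(u))), and the second partials r_uu, r_uv, r_vv. Take dot products:
  L(u, v) = r_uu · N̂ = 0,
  M(u, v) = r_uv · N̂ = 0,
  N(u, v) = r_vv · N̂ = 3*sqrt(10)*u^2/(10*Abs(u)).
Evaluating at (u, v) = (6, 0):
  L = 0, M = 0, N = 9*sqrt(10)/5.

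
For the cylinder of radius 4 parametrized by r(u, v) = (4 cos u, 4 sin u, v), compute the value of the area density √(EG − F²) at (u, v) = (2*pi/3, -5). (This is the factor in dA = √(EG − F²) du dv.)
√(EG − F²)|_{(2*pi/3, -5)} = 4

E = 16, F = 0, G = 1, so EG − F² = 16. Taking the positive square root: √(EG − F²) = 4. At (u, v) = (2*pi/3, -5): 4.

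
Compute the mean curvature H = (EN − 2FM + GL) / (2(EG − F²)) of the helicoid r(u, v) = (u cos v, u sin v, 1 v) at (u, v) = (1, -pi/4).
H = 0

With E = 1, F = 0, G = u^2 + 1, L = 0, M = -1/sqrt(u^2 + 1), N = 0, assemble
  H = (EN − 2FM + GL) / (2(EG − F²)) = 0.
At (u, v) = (1, -pi/4): H = 0.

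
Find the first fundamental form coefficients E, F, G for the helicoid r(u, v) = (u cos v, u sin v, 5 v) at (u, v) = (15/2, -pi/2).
E = 1;  F = 0;  G = 325/4

Partials: r_u = (cos(v), sin(v), 0), r_v = (-u*sin(v), u*cos(v), 5). As functions of (u, v):
  E = r_u · r_u = 1,
  F = r_u · r_v = 0,
  G = r_v · r_v = u^2 + 25.
Evaluating at (u, v) = (15/2, -pi/2): E = 1, F = 0, G = 325/4.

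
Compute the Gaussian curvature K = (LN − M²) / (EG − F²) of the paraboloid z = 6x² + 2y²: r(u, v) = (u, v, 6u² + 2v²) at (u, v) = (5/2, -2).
K = 48/931225

Coefficients of the first fundamental form: E = 144*u^2 + 1, F = 48*u*v, G = 16*v^2 + 1.
Coefficients of the second fundamental form: L = 12/sqrt(144*u^2 + 16*v^2 + 1), M = 0, N = 4/sqrt(144*u^2 + 16*v^2 + 1).
Assemble K = (LN − M²)/(EG − F²) = 48/(20736*u^4 + 4608*u^2*v^2 + 288*u^2 + 256*v^4 + 32*v^2 + 1). At (u, v) = (5/2, -2): K = 48/931225.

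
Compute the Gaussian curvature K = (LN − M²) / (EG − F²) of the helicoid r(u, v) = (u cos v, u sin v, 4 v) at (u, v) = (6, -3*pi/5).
K = -1/169

Coefficients of the first fundamental form: E = 1, F = 0, G = u^2 + 16.
Coefficients of the second fundamental form: L = 0, M = -4/sqrt(u^2 + 16), N = 0.
Assemble K = (LN − M²)/(EG − F²) = -16/(u^2 + 16)^2. At (u, v) = (6, -3*pi/5): K = -1/169.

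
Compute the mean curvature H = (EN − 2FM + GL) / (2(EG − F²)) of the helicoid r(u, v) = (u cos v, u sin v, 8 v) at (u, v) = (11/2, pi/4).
H = 0

With E = 1, F = 0, G = u^2 + 64, L = 0, M = -8/sqrt(u^2 + 64), N = 0, assemble
  H = (EN − 2FM + GL) / (2(EG − F²)) = 0.
At (u, v) = (11/2, pi/4): H = 0.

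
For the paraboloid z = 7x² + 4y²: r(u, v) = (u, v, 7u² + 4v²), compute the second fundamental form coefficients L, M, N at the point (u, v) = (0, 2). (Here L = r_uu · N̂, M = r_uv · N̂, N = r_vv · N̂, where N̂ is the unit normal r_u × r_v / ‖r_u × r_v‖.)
L = 14*sqrt(257)/257;  M = 0;  N = 8*sqrt(257)/257

Compute the unit normal N̂(u, v) = (-14*u/sqrt(196*u^2 + 64*v^2 + 1), -8*v/sqrt(196*u^2 + 64*v^2 + 1), 1/sqrt(196*u^2 + 64*v^2 + 1)), and the second partials r_uu, r_uv, r_vv. Take dot products:
  L(u, v) = r_uu · N̂ = 14/sqrt(196*u^2 + 64*v^2 + 1),
  M(u, v) = r_uv · N̂ = 0,
  N(u, v) = r_vv · N̂ = 8/sqrt(196*u^2 + 64*v^2 + 1).
Evaluating at (u, v) = (0, 2):
  L = 14*sqrt(257)/257, M = 0, N = 8*sqrt(257)/257.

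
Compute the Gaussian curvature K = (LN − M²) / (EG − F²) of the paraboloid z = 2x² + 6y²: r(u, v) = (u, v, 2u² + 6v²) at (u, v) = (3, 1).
K = 48/83521

Coefficients of the first fundamental form: E = 16*u^2 + 1, F = 48*u*v, G = 144*v^2 + 1.
Coefficients of the second fundamental form: L = 4/sqrt(16*u^2 + 144*v^2 + 1), M = 0, N = 12/sqrt(16*u^2 + 144*v^2 + 1).
Assemble K = (LN − M²)/(EG − F²) = 48/(256*u^4 + 4608*u^2*v^2 + 32*u^2 + 20736*v^4 + 288*v^2 + 1). At (u, v) = (3, 1): K = 48/83521.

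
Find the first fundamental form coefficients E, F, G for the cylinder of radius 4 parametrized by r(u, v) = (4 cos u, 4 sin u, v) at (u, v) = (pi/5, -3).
E = 16;  F = 0;  G = 1

Partials: r_u = (-4*sin(u), 4*cos(u), 0), r_v = (0, 0, 1). As functions of (u, v):
  E = r_u · r_u = 16,
  F = r_u · r_v = 0,
  G = r_v · r_v = 1.
Evaluating at (u, v) = (pi/5, -3): E = 16, F = 0, G = 1.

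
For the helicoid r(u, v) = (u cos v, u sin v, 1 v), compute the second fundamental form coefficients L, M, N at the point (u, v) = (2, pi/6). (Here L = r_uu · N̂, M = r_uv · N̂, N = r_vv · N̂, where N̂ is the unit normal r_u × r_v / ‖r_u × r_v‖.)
L = 0;  M = -sqrt(5)/5;  N = 0

Compute the unit normal N̂(u, v) = (sin(v)/sqrt(u^2 + 1), -cos(v)/sqrt(u^2 + 1), u/sqrt(u^2 + 1)), and the second partials r_uu, r_uv, r_vv. Take dot products:
  L(u, v) = r_uu · N̂ = 0,
  M(u, v) = r_uv · N̂ = -1/sqrt(u^2 + 1),
  N(u, v) = r_vv · N̂ = 0.
Evaluating at (u, v) = (2, pi/6):
  L = 0, M = -sqrt(5)/5, N = 0.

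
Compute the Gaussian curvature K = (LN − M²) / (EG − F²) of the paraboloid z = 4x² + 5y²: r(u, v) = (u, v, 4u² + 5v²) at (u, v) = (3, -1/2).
K = 20/90601

Coefficients of the first fundamental form: E = 64*u^2 + 1, F = 80*u*v, G = 100*v^2 + 1.
Coefficients of the second fundamental form: L = 8/sqrt(64*u^2 + 100*v^2 + 1), M = 0, N = 10/sqrt(64*u^2 + 100*v^2 + 1).
Assemble K = (LN − M²)/(EG − F²) = 80/(4096*u^4 + 12800*u^2*v^2 + 128*u^2 + 10000*v^4 + 200*v^2 + 1). At (u, v) = (3, -1/2): K = 20/90601.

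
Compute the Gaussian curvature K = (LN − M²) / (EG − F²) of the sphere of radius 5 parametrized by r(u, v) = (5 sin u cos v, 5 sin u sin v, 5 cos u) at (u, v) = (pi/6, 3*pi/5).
K = 1/25

Coefficients of the first fundamental form: E = 25, F = 0, G = 25*sin(u)^2.
Coefficients of the second fundamental form: L = -5*sin(u)/Abs(sin(u)), M = 0, N = -5*sin(u)^3/Abs(sin(u)).
Assemble K = (LN − M²)/(EG − F²) = 1/25. At (u, v) = (pi/6, 3*pi/5): K = 1/25.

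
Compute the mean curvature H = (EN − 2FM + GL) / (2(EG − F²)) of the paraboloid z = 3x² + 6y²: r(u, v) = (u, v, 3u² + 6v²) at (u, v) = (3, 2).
H = 3681*sqrt(901)/811801

With E = 36*u^2 + 1, F = 72*u*v, G = 144*v^2 + 1, L = 6/sqrt(36*u^2 + 144*v^2 + 1), M = 0, N = 12/sqrt(36*u^2 + 144*v^2 + 1), assemble
  H = (EN − 2FM + GL) / (2(EG − F²)) = 9*(24*u^2 + 48*v^2 + 1)/(36*u^2 + 144*v^2 + 1)^(3/2).
At (u, v) = (3, 2): H = 3681*sqrt(901)/811801.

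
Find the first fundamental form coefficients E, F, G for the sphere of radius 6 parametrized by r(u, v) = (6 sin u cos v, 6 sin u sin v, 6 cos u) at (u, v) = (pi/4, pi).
E = 36;  F = 0;  G = 18

Partials: r_u = (6*cos(u)*cos(v), 6*sin(v)*cos(u), -6*sin(u)), r_v = (-6*sin(u)*sin(v), 6*sin(u)*cos(v), 0). As functions of (u, v):
  E = r_u · r_u = 36,
  F = r_u · r_v = 0,
  G = r_v · r_v = 36*sin(u)^2.
Evaluating at (u, v) = (pi/4, pi): E = 36, F = 0, G = 18.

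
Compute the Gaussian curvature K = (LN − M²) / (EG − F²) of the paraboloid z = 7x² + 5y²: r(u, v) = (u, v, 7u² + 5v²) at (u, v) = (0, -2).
K = 140/160801

Coefficients of the first fundamental form: E = 196*u^2 + 1, F = 140*u*v, G = 100*v^2 + 1.
Coefficients of the second fundamental form: L = 14/sqrt(196*u^2 + 100*v^2 + 1), M = 0, N = 10/sqrt(196*u^2 + 100*v^2 + 1).
Assemble K = (LN − M²)/(EG − F²) = 140/(38416*u^4 + 39200*u^2*v^2 + 392*u^2 + 10000*v^4 + 200*v^2 + 1). At (u, v) = (0, -2): K = 140/160801.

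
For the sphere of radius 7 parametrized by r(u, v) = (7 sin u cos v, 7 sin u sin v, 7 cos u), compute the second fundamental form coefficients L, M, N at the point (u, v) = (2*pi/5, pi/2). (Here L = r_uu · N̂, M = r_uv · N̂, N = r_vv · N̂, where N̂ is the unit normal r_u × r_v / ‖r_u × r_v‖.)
L = -7;  M = 0;  N = -35/8 - 7*sqrt(5)/8

Compute the unit normal N̂(u, v) = (sin(u)^2*cos(v)/Abs(sin(u)), sin(u)^2*sin(v)/Abs(sin(u)), sin(2*u)/(2*Abs(sin(u)))), and the second partials r_uu, r_uv, r_vv. Take dot products:
  L(u, v) = r_uu · N̂ = -7*sin(u)/Abs(sin(u)),
  M(u, v) = r_uv · N̂ = 0,
  N(u, v) = r_vv · N̂ = -7*sin(u)^3/Abs(sin(u)).
Evaluating at (u, v) = (2*pi/5, pi/2):
  L = -7, M = 0, N = -35/8 - 7*sqrt(5)/8.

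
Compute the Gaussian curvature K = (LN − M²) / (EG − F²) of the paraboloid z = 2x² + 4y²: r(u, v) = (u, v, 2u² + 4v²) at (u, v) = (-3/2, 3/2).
K = 32/32761

Coefficients of the first fundamental form: E = 16*u^2 + 1, F = 32*u*v, G = 64*v^2 + 1.
Coefficients of the second fundamental form: L = 4/sqrt(16*u^2 + 64*v^2 + 1), M = 0, N = 8/sqrt(16*u^2 + 64*v^2 + 1).
Assemble K = (LN − M²)/(EG − F²) = 32/(256*u^4 + 2048*u^2*v^2 + 32*u^2 + 4096*v^4 + 128*v^2 + 1). At (u, v) = (-3/2, 3/2): K = 32/32761.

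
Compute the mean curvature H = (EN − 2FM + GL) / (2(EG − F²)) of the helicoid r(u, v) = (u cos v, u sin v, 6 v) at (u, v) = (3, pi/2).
H = 0

With E = 1, F = 0, G = u^2 + 36, L = 0, M = -6/sqrt(u^2 + 36), N = 0, assemble
  H = (EN − 2FM + GL) / (2(EG − F²)) = 0.
At (u, v) = (3, pi/2): H = 0.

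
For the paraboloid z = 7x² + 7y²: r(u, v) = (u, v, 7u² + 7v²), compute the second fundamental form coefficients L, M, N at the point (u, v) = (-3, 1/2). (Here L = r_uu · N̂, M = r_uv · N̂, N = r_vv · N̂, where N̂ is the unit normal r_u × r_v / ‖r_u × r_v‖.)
L = 7*sqrt(1814)/907;  M = 0;  N = 7*sqrt(1814)/907

Compute the unit normal N̂(u, v) = (-14*u/sqrt(196*u^2 + 196*v^2 + 1), -14*v/sqrt(196*u^2 + 196*v^2 + 1), 1/sqrt(196*u^2 + 196*v^2 + 1)), and the second partials r_uu, r_uv, r_vv. Take dot products:
  L(u, v) = r_uu · N̂ = 14/sqrt(196*u^2 + 196*v^2 + 1),
  M(u, v) = r_uv · N̂ = 0,
  N(u, v) = r_vv · N̂ = 14/sqrt(196*u^2 + 196*v^2 + 1).
Evaluating at (u, v) = (-3, 1/2):
  L = 7*sqrt(1814)/907, M = 0, N = 7*sqrt(1814)/907.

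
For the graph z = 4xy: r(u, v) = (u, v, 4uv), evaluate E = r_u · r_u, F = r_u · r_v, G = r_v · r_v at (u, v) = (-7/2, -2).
E = 65;  F = 112;  G = 197

Partials: r_u = (1, 0, 4*v), r_v = (0, 1, 4*u). As functions of (u, v):
  E = r_u · r_u = 16*v^2 + 1,
  F = r_u · r_v = 16*u*v,
  G = r_v · r_v = 16*u^2 + 1.
Evaluating at (u, v) = (-7/2, -2): E = 65, F = 112, G = 197.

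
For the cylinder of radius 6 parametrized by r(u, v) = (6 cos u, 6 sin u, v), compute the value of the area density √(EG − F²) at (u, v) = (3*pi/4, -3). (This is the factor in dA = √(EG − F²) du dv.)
√(EG − F²)|_{(3*pi/4, -3)} = 6

E = 36, F = 0, G = 1, so EG − F² = 36. Taking the positive square root: √(EG − F²) = 6. At (u, v) = (3*pi/4, -3): 6.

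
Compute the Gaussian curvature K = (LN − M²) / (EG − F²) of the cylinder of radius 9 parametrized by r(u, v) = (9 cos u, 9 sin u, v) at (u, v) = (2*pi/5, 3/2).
K = 0

Coefficients of the first fundamental form: E = 81, F = 0, G = 1.
Coefficients of the second fundamental form: L = -9, M = 0, N = 0.
Assemble K = (LN − M²)/(EG − F²) = 0. At (u, v) = (2*pi/5, 3/2): K = 0.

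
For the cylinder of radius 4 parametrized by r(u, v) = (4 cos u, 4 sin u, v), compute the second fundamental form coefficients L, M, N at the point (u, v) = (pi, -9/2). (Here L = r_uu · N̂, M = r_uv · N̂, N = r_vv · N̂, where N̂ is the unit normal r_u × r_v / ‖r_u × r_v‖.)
L = -4;  M = 0;  N = 0

Compute the unit normal N̂(u, v) = (cos(u), sin(u), 0), and the second partials r_uu, r_uv, r_vv. Take dot products:
  L(u, v) = r_uu · N̂ = -4,
  M(u, v) = r_uv · N̂ = 0,
  N(u, v) = r_vv · N̂ = 0.
Evaluating at (u, v) = (pi, -9/2):
  L = -4, M = 0, N = 0.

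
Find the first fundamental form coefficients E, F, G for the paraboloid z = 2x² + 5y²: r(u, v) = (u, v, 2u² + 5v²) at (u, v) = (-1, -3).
E = 17;  F = 120;  G = 901

Partials: r_u = (1, 0, 4*u), r_v = (0, 1, 10*v). As functions of (u, v):
  E = r_u · r_u = 16*u^2 + 1,
  F = r_u · r_v = 40*u*v,
  G = r_v · r_v = 100*v^2 + 1.
Evaluating at (u, v) = (-1, -3): E = 17, F = 120, G = 901.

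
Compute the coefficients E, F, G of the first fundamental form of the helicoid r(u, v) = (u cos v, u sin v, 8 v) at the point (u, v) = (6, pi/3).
E = 1;  F = 0;  G = 100

Partials: r_u = (cos(v), sin(v), 0), r_v = (-u*sin(v), u*cos(v), 8). As functions of (u, v):
  E = r_u · r_u = 1,
  F = r_u · r_v = 0,
  G = r_v · r_v = u^2 + 64.
Evaluating at (u, v) = (6, pi/3): E = 1, F = 0, G = 100.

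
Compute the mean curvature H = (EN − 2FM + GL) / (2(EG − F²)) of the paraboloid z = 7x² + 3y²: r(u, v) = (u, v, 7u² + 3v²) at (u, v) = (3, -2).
H = 6310*sqrt(1909)/3644281

With E = 196*u^2 + 1, F = 84*u*v, G = 36*v^2 + 1, L = 14/sqrt(196*u^2 + 36*v^2 + 1), M = 0, N = 6/sqrt(196*u^2 + 36*v^2 + 1), assemble
  H = (EN − 2FM + GL) / (2(EG − F²)) = 2*(294*u^2 + 126*v^2 + 5)/(196*u^2 + 36*v^2 + 1)^(3/2).
At (u, v) = (3, -2): H = 6310*sqrt(1909)/3644281.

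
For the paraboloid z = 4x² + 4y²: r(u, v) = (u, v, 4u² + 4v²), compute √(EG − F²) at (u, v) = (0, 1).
√(EG − F²)|_{(0, 1)} = sqrt(65)

E = 64*u^2 + 1, F = 64*u*v, G = 64*v^2 + 1; EG − F² = 64*u^2 + 64*v^2 + 1; √(EG − F²) = sqrt(64*u^2 + 64*v^2 + 1). At the given point: sqrt(65).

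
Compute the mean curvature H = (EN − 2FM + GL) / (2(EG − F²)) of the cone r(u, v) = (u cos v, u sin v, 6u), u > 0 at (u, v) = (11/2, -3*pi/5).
H = 6*sqrt(37)/407

With E = 37, F = 0, G = u^2, L = 0, M = 0, N = 6*sqrt(37)*u^2/(37*Abs(u)), assemble
  H = (EN − 2FM + GL) / (2(EG − F²)) = 3*sqrt(37)/(37*Abs(u)).
At (u, v) = (11/2, -3*pi/5): H = 6*sqrt(37)/407.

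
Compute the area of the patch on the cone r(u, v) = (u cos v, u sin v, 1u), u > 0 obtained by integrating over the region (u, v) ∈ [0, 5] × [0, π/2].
Area = 25*sqrt(2)*pi/4

Area = ∫∫ √(EG − F²) du dv with √(EG − F²) = sqrt(2)*Abs(u). Integrating over [0, 5] × [0, π/2] gives 25*sqrt(2)*pi/4.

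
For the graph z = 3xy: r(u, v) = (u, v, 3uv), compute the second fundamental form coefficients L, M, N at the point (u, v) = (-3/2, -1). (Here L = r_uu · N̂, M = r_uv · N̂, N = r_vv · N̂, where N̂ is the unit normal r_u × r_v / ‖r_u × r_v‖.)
L = 0;  M = 6/11;  N = 0

Compute the unit normal N̂(u, v) = (-3*v/sqrt(9*u^2 + 9*v^2 + 1), -3*u/sqrt(9*u^2 + 9*v^2 + 1), 1/sqrt(9*u^2 + 9*v^2 + 1)), and the second partials r_uu, r_uv, r_vv. Take dot products:
  L(u, v) = r_uu · N̂ = 0,
  M(u, v) = r_uv · N̂ = 3/sqrt(9*u^2 + 9*v^2 + 1),
  N(u, v) = r_vv · N̂ = 0.
Evaluating at (u, v) = (-3/2, -1):
  L = 0, M = 6/11, N = 0.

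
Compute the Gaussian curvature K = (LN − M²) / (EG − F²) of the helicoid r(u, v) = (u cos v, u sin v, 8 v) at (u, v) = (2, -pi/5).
K = -4/289

Coefficients of the first fundamental form: E = 1, F = 0, G = u^2 + 64.
Coefficients of the second fundamental form: L = 0, M = -8/sqrt(u^2 + 64), N = 0.
Assemble K = (LN − M²)/(EG − F²) = -64/(u^2 + 64)^2. At (u, v) = (2, -pi/5): K = -4/289.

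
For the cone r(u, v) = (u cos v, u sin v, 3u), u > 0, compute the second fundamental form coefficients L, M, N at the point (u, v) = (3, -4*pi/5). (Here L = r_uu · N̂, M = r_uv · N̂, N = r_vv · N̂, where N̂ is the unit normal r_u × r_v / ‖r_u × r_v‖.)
L = 0;  M = 0;  N = 9*sqrt(10)/10

Compute the unit normal N̂(u, v) = (-3*sqrt(10)*u*cos(v)/(10*Abs(u)), -3*sqrt(10)*u*sin(v)/(10*Abs(u)), sqrt(10)*u/(10*Abs(u))), and the second partials r_uu, r_uv, r_vv. Take dot products:
  L(u, v) = r_uu · N̂ = 0,
  M(u, v) = r_uv · N̂ = 0,
  N(u, v) = r_vv · N̂ = 3*sqrt(10)*u^2/(10*Abs(u)).
Evaluating at (u, v) = (3, -4*pi/5):
  L = 0, M = 0, N = 9*sqrt(10)/10.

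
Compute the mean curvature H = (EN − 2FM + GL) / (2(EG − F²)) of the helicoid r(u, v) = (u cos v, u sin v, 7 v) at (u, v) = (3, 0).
H = 0

With E = 1, F = 0, G = u^2 + 49, L = 0, M = -7/sqrt(u^2 + 49), N = 0, assemble
  H = (EN − 2FM + GL) / (2(EG − F²)) = 0.
At (u, v) = (3, 0): H = 0.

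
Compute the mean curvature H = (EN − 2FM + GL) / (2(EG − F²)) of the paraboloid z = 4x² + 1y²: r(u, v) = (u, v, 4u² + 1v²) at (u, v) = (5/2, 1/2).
H = 409*sqrt(402)/161604

With E = 64*u^2 + 1, F = 16*u*v, G = 4*v^2 + 1, L = 8/sqrt(64*u^2 + 4*v^2 + 1), M = 0, N = 2/sqrt(64*u^2 + 4*v^2 + 1), assemble
  H = (EN − 2FM + GL) / (2(EG − F²)) = (64*u^2 + 16*v^2 + 5)/(64*u^2 + 4*v^2 + 1)^(3/2).
At (u, v) = (5/2, 1/2): H = 409*sqrt(402)/161604.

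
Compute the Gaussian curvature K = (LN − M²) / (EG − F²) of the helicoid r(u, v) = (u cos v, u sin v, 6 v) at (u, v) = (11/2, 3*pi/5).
K = -576/70225

Coefficients of the first fundamental form: E = 1, F = 0, G = u^2 + 36.
Coefficients of the second fundamental form: L = 0, M = -6/sqrt(u^2 + 36), N = 0.
Assemble K = (LN − M²)/(EG − F²) = -36/(u^2 + 36)^2. At (u, v) = (11/2, 3*pi/5): K = -576/70225.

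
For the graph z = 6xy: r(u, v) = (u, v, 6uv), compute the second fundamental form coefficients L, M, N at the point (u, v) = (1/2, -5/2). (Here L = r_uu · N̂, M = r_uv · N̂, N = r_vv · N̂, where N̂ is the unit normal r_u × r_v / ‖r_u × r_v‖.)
L = 0;  M = 6*sqrt(235)/235;  N = 0

Compute the unit normal N̂(u, v) = (-6*v/sqrt(36*u^2 + 36*v^2 + 1), -6*u/sqrt(36*u^2 + 36*v^2 + 1), 1/sqrt(36*u^2 + 36*v^2 + 1)), and the second partials r_uu, r_uv, r_vv. Take dot products:
  L(u, v) = r_uu · N̂ = 0,
  M(u, v) = r_uv · N̂ = 6/sqrt(36*u^2 + 36*v^2 + 1),
  N(u, v) = r_vv · N̂ = 0.
Evaluating at (u, v) = (1/2, -5/2):
  L = 0, M = 6*sqrt(235)/235, N = 0.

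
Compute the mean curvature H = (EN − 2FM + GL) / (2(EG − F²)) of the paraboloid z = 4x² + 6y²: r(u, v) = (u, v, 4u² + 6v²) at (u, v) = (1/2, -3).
H = 5290*sqrt(1313)/1723969

With E = 64*u^2 + 1, F = 96*u*v, G = 144*v^2 + 1, L = 8/sqrt(64*u^2 + 144*v^2 + 1), M = 0, N = 12/sqrt(64*u^2 + 144*v^2 + 1), assemble
  H = (EN − 2FM + GL) / (2(EG − F²)) = 2*(192*u^2 + 288*v^2 + 5)/(64*u^2 + 144*v^2 + 1)^(3/2).
At (u, v) = (1/2, -3): H = 5290*sqrt(1313)/1723969.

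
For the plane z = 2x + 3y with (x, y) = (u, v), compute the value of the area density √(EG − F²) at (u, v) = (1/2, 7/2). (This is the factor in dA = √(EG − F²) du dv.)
√(EG − F²)|_{(1/2, 7/2)} = sqrt(14)

E = 5, F = 6, G = 10, so EG − F² = 14. Taking the positive square root: √(EG − F²) = sqrt(14). At (u, v) = (1/2, 7/2): sqrt(14).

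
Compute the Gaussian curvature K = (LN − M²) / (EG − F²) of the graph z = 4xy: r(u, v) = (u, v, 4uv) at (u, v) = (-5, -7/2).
K = -16/356409

Coefficients of the first fundamental form: E = 16*v^2 + 1, F = 16*u*v, G = 16*u^2 + 1.
Coefficients of the second fundamental form: L = 0, M = 4/sqrt(16*u^2 + 16*v^2 + 1), N = 0.
Assemble K = (LN − M²)/(EG − F²) = -16/(256*u^4 + 512*u^2*v^2 + 32*u^2 + 256*v^4 + 32*v^2 + 1). At (u, v) = (-5, -7/2): K = -16/356409.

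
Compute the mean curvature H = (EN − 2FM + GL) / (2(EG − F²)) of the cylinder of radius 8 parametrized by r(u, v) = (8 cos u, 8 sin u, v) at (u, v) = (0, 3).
H = -1/16

With E = 64, F = 0, G = 1, L = -8, M = 0, N = 0, assemble
  H = (EN − 2FM + GL) / (2(EG − F²)) = -1/16.
At (u, v) = (0, 3): H = -1/16.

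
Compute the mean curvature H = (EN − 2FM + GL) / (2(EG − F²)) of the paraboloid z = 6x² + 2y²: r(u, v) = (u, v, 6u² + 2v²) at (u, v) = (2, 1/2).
H = 1184*sqrt(581)/337561

With E = 144*u^2 + 1, F = 48*u*v, G = 16*v^2 + 1, L = 12/sqrt(144*u^2 + 16*v^2 + 1), M = 0, N = 4/sqrt(144*u^2 + 16*v^2 + 1), assemble
  H = (EN − 2FM + GL) / (2(EG − F²)) = 8*(36*u^2 + 12*v^2 + 1)/(144*u^2 + 16*v^2 + 1)^(3/2).
At (u, v) = (2, 1/2): H = 1184*sqrt(581)/337561.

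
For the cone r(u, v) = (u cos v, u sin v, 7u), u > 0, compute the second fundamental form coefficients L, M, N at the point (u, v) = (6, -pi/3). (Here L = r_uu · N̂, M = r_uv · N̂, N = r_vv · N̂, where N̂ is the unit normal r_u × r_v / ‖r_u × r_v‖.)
L = 0;  M = 0;  N = 21*sqrt(2)/5

Compute the unit normal N̂(u, v) = (-7*sqrt(2)*u*cos(v)/(10*Abs(u)), -7*sqrt(2)*u*sin(v)/(10*Abs(u)), sqrt(2)*u/(10*Abs(u))), and the second partials r_uu, r_uv, r_vv. Take dot products:
  L(u, v) = r_uu · N̂ = 0,
  M(u, v) = r_uv · N̂ = 0,
  N(u, v) = r_vv · N̂ = 7*sqrt(2)*u^2/(10*Abs(u)).
Evaluating at (u, v) = (6, -pi/3):
  L = 0, M = 0, N = 21*sqrt(2)/5.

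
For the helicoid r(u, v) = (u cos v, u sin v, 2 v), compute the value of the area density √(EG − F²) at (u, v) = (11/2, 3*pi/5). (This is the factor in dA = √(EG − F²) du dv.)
√(EG − F²)|_{(11/2, 3*pi/5)} = sqrt(137)/2

E = 1, F = 0, G = u^2 + 4, so EG − F² = u^2 + 4. Taking the positive square root: √(EG − F²) = sqrt(u^2 + 4). At (u, v) = (11/2, 3*pi/5): sqrt(137)/2.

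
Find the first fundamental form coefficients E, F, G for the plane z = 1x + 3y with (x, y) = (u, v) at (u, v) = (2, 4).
E = 2;  F = 3;  G = 10

Partials: r_u = (1, 0, 1), r_v = (0, 1, 3). As functions of (u, v):
  E = r_u · r_u = 2,
  F = r_u · r_v = 3,
  G = r_v · r_v = 10.
Evaluating at (u, v) = (2, 4): E = 2, F = 3, G = 10.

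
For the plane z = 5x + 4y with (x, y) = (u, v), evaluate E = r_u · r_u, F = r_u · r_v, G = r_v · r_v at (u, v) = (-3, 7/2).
E = 26;  F = 20;  G = 17

Partials: r_u = (1, 0, 5), r_v = (0, 1, 4). As functions of (u, v):
  E = r_u · r_u = 26,
  F = r_u · r_v = 20,
  G = r_v · r_v = 17.
Evaluating at (u, v) = (-3, 7/2): E = 26, F = 20, G = 17.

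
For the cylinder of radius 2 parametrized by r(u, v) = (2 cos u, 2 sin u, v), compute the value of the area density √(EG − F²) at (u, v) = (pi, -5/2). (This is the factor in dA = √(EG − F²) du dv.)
√(EG − F²)|_{(pi, -5/2)} = 2

E = 4, F = 0, G = 1, so EG − F² = 4. Taking the positive square root: √(EG − F²) = 2. At (u, v) = (pi, -5/2): 2.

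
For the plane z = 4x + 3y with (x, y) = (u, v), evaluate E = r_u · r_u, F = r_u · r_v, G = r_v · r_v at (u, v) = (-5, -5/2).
E = 17;  F = 12;  G = 10

Partials: r_u = (1, 0, 4), r_v = (0, 1, 3). As functions of (u, v):
  E = r_u · r_u = 17,
  F = r_u · r_v = 12,
  G = r_v · r_v = 10.
Evaluating at (u, v) = (-5, -5/2): E = 17, F = 12, G = 10.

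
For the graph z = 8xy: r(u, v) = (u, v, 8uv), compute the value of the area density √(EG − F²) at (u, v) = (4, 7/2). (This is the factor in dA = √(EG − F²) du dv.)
√(EG − F²)|_{(4, 7/2)} = 3*sqrt(201)

E = 64*v^2 + 1, F = 64*u*v, G = 64*u^2 + 1, so EG − F² = 64*u^2 + 64*v^2 + 1. Taking the positive square root: √(EG − F²) = sqrt(64*u^2 + 64*v^2 + 1). At (u, v) = (4, 7/2): 3*sqrt(201).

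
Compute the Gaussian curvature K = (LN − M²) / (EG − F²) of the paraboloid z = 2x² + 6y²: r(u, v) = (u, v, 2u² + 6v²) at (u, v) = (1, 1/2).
K = 48/2809

Coefficients of the first fundamental form: E = 16*u^2 + 1, F = 48*u*v, G = 144*v^2 + 1.
Coefficients of the second fundamental form: L = 4/sqrt(16*u^2 + 144*v^2 + 1), M = 0, N = 12/sqrt(16*u^2 + 144*v^2 + 1).
Assemble K = (LN − M²)/(EG − F²) = 48/(256*u^4 + 4608*u^2*v^2 + 32*u^2 + 20736*v^4 + 288*v^2 + 1). At (u, v) = (1, 1/2): K = 48/2809.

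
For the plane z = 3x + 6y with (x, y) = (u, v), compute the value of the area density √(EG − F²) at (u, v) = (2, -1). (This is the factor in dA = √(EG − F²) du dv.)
√(EG − F²)|_{(2, -1)} = sqrt(46)

E = 10, F = 18, G = 37, so EG − F² = 46. Taking the positive square root: √(EG − F²) = sqrt(46). At (u, v) = (2, -1): sqrt(46).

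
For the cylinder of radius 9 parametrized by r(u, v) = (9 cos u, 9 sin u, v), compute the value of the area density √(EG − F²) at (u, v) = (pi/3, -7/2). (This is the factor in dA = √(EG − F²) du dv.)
√(EG − F²)|_{(pi/3, -7/2)} = 9

E = 81, F = 0, G = 1, so EG − F² = 81. Taking the positive square root: √(EG − F²) = 9. At (u, v) = (pi/3, -7/2): 9.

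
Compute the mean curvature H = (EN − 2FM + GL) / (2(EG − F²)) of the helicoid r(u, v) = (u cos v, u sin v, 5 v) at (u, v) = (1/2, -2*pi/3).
H = 0

With E = 1, F = 0, G = u^2 + 25, L = 0, M = -5/sqrt(u^2 + 25), N = 0, assemble
  H = (EN − 2FM + GL) / (2(EG − F²)) = 0.
At (u, v) = (1/2, -2*pi/3): H = 0.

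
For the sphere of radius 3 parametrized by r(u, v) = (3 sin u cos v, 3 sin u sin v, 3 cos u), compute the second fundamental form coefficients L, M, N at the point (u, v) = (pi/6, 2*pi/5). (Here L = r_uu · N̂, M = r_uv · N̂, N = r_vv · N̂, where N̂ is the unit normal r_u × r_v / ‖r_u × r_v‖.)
L = -3;  M = 0;  N = -3/4

Compute the unit normal N̂(u, v) = (sin(u)^2*cos(v)/Abs(sin(u)), sin(u)^2*sin(v)/Abs(sin(u)), sin(2*u)/(2*Abs(sin(u)))), and the second partials r_uu, r_uv, r_vv. Take dot products:
  L(u, v) = r_uu · N̂ = -3*sin(u)/Abs(sin(u)),
  M(u, v) = r_uv · N̂ = 0,
  N(u, v) = r_vv · N̂ = -3*sin(u)^3/Abs(sin(u)).
Evaluating at (u, v) = (pi/6, 2*pi/5):
  L = -3, M = 0, N = -3/4.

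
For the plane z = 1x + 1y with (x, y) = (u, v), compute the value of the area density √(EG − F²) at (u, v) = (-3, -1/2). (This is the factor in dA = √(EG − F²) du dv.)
√(EG − F²)|_{(-3, -1/2)} = sqrt(3)

E = 2, F = 1, G = 2, so EG − F² = 3. Taking the positive square root: √(EG − F²) = sqrt(3). At (u, v) = (-3, -1/2): sqrt(3).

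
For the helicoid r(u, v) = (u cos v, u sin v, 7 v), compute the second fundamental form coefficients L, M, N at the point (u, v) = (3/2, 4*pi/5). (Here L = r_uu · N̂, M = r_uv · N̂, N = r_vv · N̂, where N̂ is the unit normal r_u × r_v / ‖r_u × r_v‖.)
L = 0;  M = -14*sqrt(205)/205;  N = 0

Compute the unit normal N̂(u, v) = (7*sin(v)/sqrt(u^2 + 49), -7*cos(v)/sqrt(u^2 + 49), u/sqrt(u^2 + 49)), and the second partials r_uu, r_uv, r_vv. Take dot products:
  L(u, v) = r_uu · N̂ = 0,
  M(u, v) = r_uv · N̂ = -7/sqrt(u^2 + 49),
  N(u, v) = r_vv · N̂ = 0.
Evaluating at (u, v) = (3/2, 4*pi/5):
  L = 0, M = -14*sqrt(205)/205, N = 0.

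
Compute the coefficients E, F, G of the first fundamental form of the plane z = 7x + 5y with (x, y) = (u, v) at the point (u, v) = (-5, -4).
E = 50;  F = 35;  G = 26

Partials: r_u = (1, 0, 7), r_v = (0, 1, 5). As functions of (u, v):
  E = r_u · r_u = 50,
  F = r_u · r_v = 35,
  G = r_v · r_v = 26.
Evaluating at (u, v) = (-5, -4): E = 50, F = 35, G = 26.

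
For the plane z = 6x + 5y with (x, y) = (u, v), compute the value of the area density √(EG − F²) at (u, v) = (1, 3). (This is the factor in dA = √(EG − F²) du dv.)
√(EG − F²)|_{(1, 3)} = sqrt(62)

E = 37, F = 30, G = 26, so EG − F² = 62. Taking the positive square root: √(EG − F²) = sqrt(62). At (u, v) = (1, 3): sqrt(62).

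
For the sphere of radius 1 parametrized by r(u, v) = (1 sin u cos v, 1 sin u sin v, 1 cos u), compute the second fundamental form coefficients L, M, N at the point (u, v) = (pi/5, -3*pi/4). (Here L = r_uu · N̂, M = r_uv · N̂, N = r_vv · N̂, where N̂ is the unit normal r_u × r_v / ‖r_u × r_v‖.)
L = -1;  M = 0;  N = -5/8 + sqrt(5)/8

Compute the unit normal N̂(u, v) = (sin(u)^2*cos(v)/Abs(sin(u)), sin(u)^2*sin(v)/Abs(sin(u)), sin(2*u)/(2*Abs(sin(u)))), and the second partials r_uu, r_uv, r_vv. Take dot products:
  L(u, v) = r_uu · N̂ = -sin(u)/Abs(sin(u)),
  M(u, v) = r_uv · N̂ = 0,
  N(u, v) = r_vv · N̂ = -sin(u)^3/Abs(sin(u)).
Evaluating at (u, v) = (pi/5, -3*pi/4):
  L = -1, M = 0, N = -5/8 + sqrt(5)/8.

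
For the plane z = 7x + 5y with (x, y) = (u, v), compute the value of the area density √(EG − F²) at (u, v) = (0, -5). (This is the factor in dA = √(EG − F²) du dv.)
√(EG − F²)|_{(0, -5)} = 5*sqrt(3)

E = 50, F = 35, G = 26, so EG − F² = 75. Taking the positive square root: √(EG − F²) = 5*sqrt(3). At (u, v) = (0, -5): 5*sqrt(3).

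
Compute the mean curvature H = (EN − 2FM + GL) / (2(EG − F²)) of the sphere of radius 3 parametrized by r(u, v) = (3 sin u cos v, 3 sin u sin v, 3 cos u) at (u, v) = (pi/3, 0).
H = -1/3

With E = 9, F = 0, G = 9*sin(u)^2, L = -3*sin(u)/Abs(sin(u)), M = 0, N = -3*sin(u)^3/Abs(sin(u)), assemble
  H = (EN − 2FM + GL) / (2(EG − F²)) = -sin(u)/(3*Abs(sin(u))).
At (u, v) = (pi/3, 0): H = -1/3.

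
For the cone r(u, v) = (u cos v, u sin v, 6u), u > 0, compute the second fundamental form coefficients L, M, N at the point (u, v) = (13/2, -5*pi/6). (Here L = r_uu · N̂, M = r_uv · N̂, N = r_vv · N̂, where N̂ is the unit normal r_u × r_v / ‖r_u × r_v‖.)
L = 0;  M = 0;  N = 39*sqrt(37)/37

Compute the unit normal N̂(u, v) = (-6*sqrt(37)*u*cos(v)/(37*Abs(u)), -6*sqrt(37)*u*sin(v)/(37*Abs(u)), sqrt(37)*u/(37*Abs(u))), and the second partials r_uu, r_uv, r_vv. Take dot products:
  L(u, v) = r_uu · N̂ = 0,
  M(u, v) = r_uv · N̂ = 0,
  N(u, v) = r_vv · N̂ = 6*sqrt(37)*u^2/(37*Abs(u)).
Evaluating at (u, v) = (13/2, -5*pi/6):
  L = 0, M = 0, N = 39*sqrt(37)/37.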